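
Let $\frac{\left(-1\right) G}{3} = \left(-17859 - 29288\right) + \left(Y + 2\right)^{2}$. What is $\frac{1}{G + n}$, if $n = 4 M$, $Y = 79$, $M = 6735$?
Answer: $\frac{1}{148698} \approx 6.725 \cdot 10^{-6}$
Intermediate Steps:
$n = 26940$ ($n = 4 \cdot 6735 = 26940$)
$G = 121758$ ($G = - 3 \left(\left(-17859 - 29288\right) + \left(79 + 2\right)^{2}\right) = - 3 \left(-47147 + 81^{2}\right) = - 3 \left(-47147 + 6561\right) = \left(-3\right) \left(-40586\right) = 121758$)
$\frac{1}{G + n} = \frac{1}{121758 + 26940} = \frac{1}{148698}$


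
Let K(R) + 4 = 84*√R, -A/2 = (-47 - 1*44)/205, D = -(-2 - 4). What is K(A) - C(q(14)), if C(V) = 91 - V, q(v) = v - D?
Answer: -87 + 84*√37310/205 ≈ -7.8523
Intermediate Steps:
D = 6 (D = -1*(-6) = 6)
q(v) = -6 + v (q(v) = v - 1*6 = v - 6 = -6 + v)
A = 182/205 (A = -2*(-47 - 1*44)/205 = -2*(-47 - 44)/205 = -(-182)/205 = -2*(-91/205) = 182/205 ≈ 0.88780)
K(R) = -4 + 84*√R
K(A) - C(q(14)) = (-4 + 84*√(182/205)) - (91 - (-6 + 14)) = (-4 + 84*(√37310/205)) - (91 - 1*8) = (-4 + 84*√37310/205) - (91 - 8) = (-4 + 84*√37310/205) - 1*83 = (-4 + 84*√37310/205) - 83 = -87 + 84*√37310/205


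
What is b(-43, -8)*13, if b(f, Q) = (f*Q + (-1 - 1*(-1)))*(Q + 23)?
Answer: 67080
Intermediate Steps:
b(f, Q) = Q*f*(23 + Q) (b(f, Q) = (Q*f + (-1 + 1))*(23 + Q) = (Q*f + 0)*(23 + Q) = (Q*f)*(23 + Q) = Q*f*(23 + Q))
b(-43, -8)*13 = -8*(-43)*(23 - 8)*13 = -8*(-43)*15*13 = 5160*13 = 67080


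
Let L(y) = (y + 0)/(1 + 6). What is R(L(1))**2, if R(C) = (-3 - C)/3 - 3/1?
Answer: 7225/441 ≈ 16.383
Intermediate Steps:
L(y) = y/7
R(C) = -4 - C/3 (R(C) = (-3 - C)*(1/3) - 3*1 = (-1 - C/3) - 3 = -4 - C/3)
R(L(1))**2 = (-4 - 1/21)**2 = (-85/21)**2 = 7225/441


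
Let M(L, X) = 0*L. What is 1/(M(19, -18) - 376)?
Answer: -1/376 ≈ -0.0026596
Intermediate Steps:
M(L, X) = 0
1/(M(19, -18) - 376) = 1/(0 - 376) = 1/(-376) = -1/376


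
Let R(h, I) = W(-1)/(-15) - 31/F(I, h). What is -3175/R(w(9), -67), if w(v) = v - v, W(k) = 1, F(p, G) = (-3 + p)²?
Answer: 46672500/1073 ≈ 43497.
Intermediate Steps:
w(v) = 0
R(h, I) = -1/15 - 31/(-3 + I)² (R(h, I) = 1/(-15) - 31/(-3 + I)² = 1*(-1/15) - 31/(-3 + I)² = -1/15 - 31/(-3 + I)²)
-3175/R(w(9), -67) = -3175/(-1/15 - 31/(-3 - 67)²) = -3175/(-1/15 - 31/(-70)²) = -3175/(-1/15 - 31*1/4900) = -3175/(-1/15 - 31/4900) = -3175/(-1073/14700) = -3175*(-14700/1073) = 46672500/1073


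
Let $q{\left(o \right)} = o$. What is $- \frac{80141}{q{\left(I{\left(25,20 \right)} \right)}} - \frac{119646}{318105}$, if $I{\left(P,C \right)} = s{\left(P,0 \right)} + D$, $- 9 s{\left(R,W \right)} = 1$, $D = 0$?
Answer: $\frac{25493239511}{35345} \approx 7.2127 \cdot 10^{5}$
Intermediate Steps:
$s{\left(R,W \right)} = - \frac{1}{9}$ ($s{\left(R,W \right)} = \left(- \frac{1}{9}\right) 1 = - \frac{1}{9}$)
$I{\left(P,C \right)} = - \frac{1}{9}$ ($I{\left(P,C \right)} = - \frac{1}{9} + 0 = - \frac{1}{9}$)
$- \frac{80141}{q{\left(I{\left(25,20 \right)} \right)}} - \frac{119646}{318105} = - \frac{80141}{- \frac{1}{9}} - \frac{119646}{318105} = \left(-80141\right) \left(-9\right) - \frac{13294}{35345} = 721269 - \frac{13294}{35345} = \frac{25493239511}{35345}$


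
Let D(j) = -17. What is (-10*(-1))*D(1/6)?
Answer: -170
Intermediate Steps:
(-10*(-1))*D(1/6) = -10*(-1)*(-17) = 10*(-17) = -170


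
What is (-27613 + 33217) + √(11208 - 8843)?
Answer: 5604 + √2365 ≈ 5652.6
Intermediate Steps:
(-27613 + 33217) + √(11208 - 8843) = 5604 + √2365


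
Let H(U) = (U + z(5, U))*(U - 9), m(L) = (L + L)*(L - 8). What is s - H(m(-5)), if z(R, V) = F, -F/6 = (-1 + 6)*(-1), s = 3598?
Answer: -15762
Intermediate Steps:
m(L) = 2*L*(-8 + L) (m(L) = (2*L)*(-8 + L) = 2*L*(-8 + L))
F = 30 (F = -6*(-1 + 6)*(-1) = -30*(-1) = -6*(-5) = 30)
z(R, V) = 30
H(U) = (-9 + U)*(30 + U) (H(U) = (U + 30)*(U - 9) = (30 + U)*(-9 + U) = (-9 + U)*(30 + U))
s - H(m(-5)) = 3598 - (-270 + (2*(-5)*(-8 - 5))² + 21*(2*(-5)*(-8 - 5))) = 3598 - (-270 + (2*(-5)*(-13))² + 21*(2*(-5)*(-13))) = 3598 - (-270 + 130² + 21*130) = 3598 - (-270 + 16900 + 2730) = 3598 - 1*19360 = 3598 - 19360 = -15762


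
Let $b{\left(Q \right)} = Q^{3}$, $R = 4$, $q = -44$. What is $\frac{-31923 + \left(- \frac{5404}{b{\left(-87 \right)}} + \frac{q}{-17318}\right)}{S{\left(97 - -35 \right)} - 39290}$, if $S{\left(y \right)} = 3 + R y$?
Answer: $\frac{182024165717969}{221002945031043} \approx 0.82363$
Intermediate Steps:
$S{\left(y \right)} = 3 + 4 y$
$\frac{-31923 + \left(- \frac{5404}{b{\left(-87 \right)}} + \frac{q}{-17318}\right)}{S{\left(97 - -35 \right)} - 39290} = \frac{-31923 - \left(- \frac{5404}{658503} - \frac{22}{8659}\right)}{\left(3 + 4 \left(97 - -35\right)\right) - 39290} = \frac{-31923 - \left(- \frac{22}{8659} + \frac{5404}{-658503}\right)}{\left(3 + 4 \left(97 + 35\right)\right) - 39290} = \frac{-31923 + \left(\left(-5404\right) \left(- \frac{1}{658503}\right) + \frac{22}{8659}\right)}{\left(3 + 4 \cdot 132\right) - 39290} = \frac{-31923 + \left(\frac{5404}{658503} + \frac{22}{8659}\right)}{\left(3 + 528\right) - 39290} = \frac{-31923 + \frac{61280302}{5701977477}}{531 - 39290} = - \frac{182024165717969}{5701977477 \left(-38759\right)} = \left(- \frac{182024165717969}{5701977477}\right) \left(- \frac{1}{38759}\right) = \frac{182024165717969}{221002945031043}$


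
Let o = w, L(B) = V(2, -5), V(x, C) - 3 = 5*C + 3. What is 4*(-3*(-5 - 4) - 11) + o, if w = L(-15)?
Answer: 45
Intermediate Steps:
V(x, C) = 6 + 5*C (V(x, C) = 3 + (5*C + 3) = 3 + (3 + 5*C) = 6 + 5*C)
L(B) = -19 (L(B) = 6 + 5*(-5) = 6 - 25 = -19)
w = -19
o = -19
4*(-3*(-5 - 4) - 11) + o = 4*(-3*(-5 - 4) - 11) - 19 = 4*(-3*(-9) - 11) - 19 = 4*(27 - 11) - 19 = 4*16 - 19 = 64 - 19 = 45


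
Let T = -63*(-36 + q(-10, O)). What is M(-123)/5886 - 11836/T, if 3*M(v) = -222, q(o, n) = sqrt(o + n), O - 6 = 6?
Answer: -69834269/13328847 - 5918*sqrt(2)/40761 ≈ -5.4447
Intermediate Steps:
O = 12 (O = 6 + 6 = 12)
q(o, n) = sqrt(n + o)
M(v) = -74 (M(v) = (1/3)*(-222) = -74)
T = 2268 - 63*sqrt(2) (T = -63*(-36 + sqrt(12 - 10)) = -63*(-36 + sqrt(2)) = 2268 - 63*sqrt(2) ≈ 2178.9)
M(-123)/5886 - 11836/T = -74/5886 - 11836/(2268 - 63*sqrt(2)) = -74*1/5886 - 11836/(2268 - 63*sqrt(2)) = -37/2943 - 11836/(2268 - 63*sqrt(2))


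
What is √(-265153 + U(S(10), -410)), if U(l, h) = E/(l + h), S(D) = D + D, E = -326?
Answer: 4*I*√630150690/195 ≈ 514.93*I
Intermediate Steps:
S(D) = 2*D
U(l, h) = -326/(h + l) (U(l, h) = -326/(l + h) = -326/(h + l))
√(-265153 + U(S(10), -410)) = √(-265153 - 326/(-410 + 2*10)) = √(-265153 - 326/(-410 + 20)) = √(-265153 - 326/(-390)) = √(-265153 - 326*(-1/390)) = √(-265153 + 163/195) = √(-51704672/195) = 4*I*√630150690/195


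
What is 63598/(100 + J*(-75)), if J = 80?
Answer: -31799/2950 ≈ -10.779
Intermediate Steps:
63598/(100 + J*(-75)) = 63598/(100 + 80*(-75)) = 63598/(100 - 6000) = 63598/(-5900) = 63598*(-1/5900) = -31799/2950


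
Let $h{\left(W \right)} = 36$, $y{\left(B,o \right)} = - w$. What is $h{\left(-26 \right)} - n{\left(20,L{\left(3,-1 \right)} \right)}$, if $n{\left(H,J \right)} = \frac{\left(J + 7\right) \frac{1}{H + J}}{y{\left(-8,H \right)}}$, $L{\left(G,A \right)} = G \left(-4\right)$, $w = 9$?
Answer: $\frac{2587}{72} \approx 35.931$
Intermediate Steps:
$y{\left(B,o \right)} = -9$ ($y{\left(B,o \right)} = \left(-1\right) 9 = -9$)
$L{\left(G,A \right)} = - 4 G$
$n{\left(H,J \right)} = - \frac{7 + J}{9 \left(H + J\right)}$ ($n{\left(H,J \right)} = \frac{\left(J + 7\right) \frac{1}{H + J}}{-9} = \frac{7 + J}{H + J} \left(- \frac{1}{9}\right) = - \frac{7 + J}{9 \left(H + J\right)}$)
$h{\left(-26 \right)} - n{\left(20,L{\left(3,-1 \right)} \right)} = 36 - \frac{-7 - \left(-4\right) 3}{9 \left(20 - 12\right)} = 36 - \frac{-7 - -12}{9 \left(20 - 12\right)} = 36 - \frac{-7 + 12}{9 \cdot 8} = 36 - \frac{1}{9} \cdot \frac{1}{8} \cdot 5 = 36 - \frac{5}{72} = \frac{2587}{72}$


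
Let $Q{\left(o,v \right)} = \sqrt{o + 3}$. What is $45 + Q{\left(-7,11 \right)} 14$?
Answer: $45 + 28 i \approx 45.0 + 28.0 i$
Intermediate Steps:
$Q{\left(o,v \right)} = \sqrt{3 + o}$
$45 + Q{\left(-7,11 \right)} 14 = 45 + \sqrt{3 - 7} \cdot 14 = 45 + \sqrt{-4} \cdot 14 = 45 + 2 i 14 = 45 + 28 i$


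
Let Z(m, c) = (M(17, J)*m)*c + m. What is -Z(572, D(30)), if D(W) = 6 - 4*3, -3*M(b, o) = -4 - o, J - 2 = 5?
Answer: 12012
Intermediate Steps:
J = 7 (J = 2 + 5 = 7)
M(b, o) = 4/3 + o/3 (M(b, o) = -(-4 - o)/3 = 4/3 + o/3)
D(W) = -6 (D(W) = 6 - 12 = -6)
Z(m, c) = m + 11*c*m/3 (Z(m, c) = ((4/3 + (⅓)*7)*m)*c + m = ((4/3 + 7/3)*m)*c + m = (11*m/3)*c + m = 11*c*m/3 + m = m + 11*c*m/3)
-Z(572, D(30)) = -572*(3 + 11*(-6))/3 = -572*(3 - 66)/3 = -572*(-63)/3 = -1*(-12012) = 12012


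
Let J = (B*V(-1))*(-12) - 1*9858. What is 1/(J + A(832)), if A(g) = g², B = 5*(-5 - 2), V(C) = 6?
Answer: 1/684886 ≈ 1.4601e-6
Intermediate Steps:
B = -35 (B = 5*(-7) = -35)
J = -7338 (J = -35*6*(-12) - 1*9858 = -210*(-12) - 9858 = 2520 - 9858 = -7338)
1/(J + A(832)) = 1/(-7338 + 832²) = 1/(-7338 + 692224) = 1/684886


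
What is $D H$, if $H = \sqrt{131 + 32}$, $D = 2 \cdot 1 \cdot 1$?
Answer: $2 \sqrt{163} \approx 25.534$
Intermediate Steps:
$D = 2$ ($D = 2 \cdot 1 = 2$)
$H = \sqrt{163} \approx 12.767$
$D H = 2 \sqrt{163}$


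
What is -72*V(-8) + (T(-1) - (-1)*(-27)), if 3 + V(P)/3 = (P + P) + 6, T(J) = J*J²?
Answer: 2780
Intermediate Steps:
T(J) = J³
V(P) = 9 + 6*P (V(P) = -9 + 3*((P + P) + 6) = -9 + 3*(2*P + 6) = -9 + 3*(6 + 2*P) = -9 + (18 + 6*P) = 9 + 6*P)
-72*V(-8) + (T(-1) - (-1)*(-27)) = -72*(9 + 6*(-8)) + ((-1)³ - (-1)*(-27)) = -72*(9 - 48) + (-1 - 1*27) = -72*(-39) + (-1 - 27) = 2808 - 28 = 2780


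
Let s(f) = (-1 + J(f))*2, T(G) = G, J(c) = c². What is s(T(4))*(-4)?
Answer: -120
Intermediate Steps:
s(f) = -2 + 2*f² (s(f) = (-1 + f²)*2 = -2 + 2*f²)
s(T(4))*(-4) = (-2 + 2*4²)*(-4) = (-2 + 2*16)*(-4) = (-2 + 32)*(-4) = 30*(-4) = -120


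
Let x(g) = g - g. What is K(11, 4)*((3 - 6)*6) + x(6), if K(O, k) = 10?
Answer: -180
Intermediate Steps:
x(g) = 0
K(11, 4)*((3 - 6)*6) + x(6) = 10*((3 - 6)*6) + 0 = 10*(-3*6) + 0 = 10*(-18) + 0 = -180 + 0 = -180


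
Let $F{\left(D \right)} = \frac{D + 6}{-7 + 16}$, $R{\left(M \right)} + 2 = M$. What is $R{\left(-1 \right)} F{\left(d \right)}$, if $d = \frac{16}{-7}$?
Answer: $- \frac{26}{21} \approx -1.2381$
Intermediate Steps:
$R{\left(M \right)} = -2 + M$
$d = - \frac{16}{7}$ ($d = 16 \left(- \frac{1}{7}\right) = - \frac{16}{7} \approx -2.2857$)
$F{\left(D \right)} = \frac{2}{3} + \frac{D}{9}$ ($F{\left(D \right)} = \frac{6 + D}{9} = \left(6 + D\right) \frac{1}{9} = \frac{2}{3} + \frac{D}{9}$)
$R{\left(-1 \right)} F{\left(d \right)} = \left(-2 - 1\right) \left(\frac{2}{3} + \frac{1}{9} \left(- \frac{16}{7}\right)\right) = - 3 \left(\frac{2}{3} - \frac{16}{63}\right) = \left(-3\right) \frac{26}{63} = - \frac{26}{21}$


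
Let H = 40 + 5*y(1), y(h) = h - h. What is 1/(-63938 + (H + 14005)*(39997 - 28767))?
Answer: 1/157661412 ≈ 6.3427e-9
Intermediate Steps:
y(h) = 0
H = 40 (H = 40 + 5*0 = 40 + 0 = 40)
1/(-63938 + (H + 14005)*(39997 - 28767)) = 1/(-63938 + (40 + 14005)*(39997 - 28767)) = 1/(-63938 + 14045*11230) = 1/(-63938 + 157725350) = 1/157661412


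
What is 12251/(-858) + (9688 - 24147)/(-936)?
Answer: 12037/10296 ≈ 1.1691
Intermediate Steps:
12251/(-858) + (9688 - 24147)/(-936) = 12251*(-1/858) - 14459*(-1/936) = -12251/858 + 14459/936 = 12037/10296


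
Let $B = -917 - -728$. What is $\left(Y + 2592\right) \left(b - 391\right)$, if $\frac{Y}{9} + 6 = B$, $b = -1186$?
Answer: $-1319949$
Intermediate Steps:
$B = -189$ ($B = -917 + 728 = -189$)
$Y = -1755$ ($Y = -54 + 9 \left(-189\right) = -54 - 1701 = -1755$)
$\left(Y + 2592\right) \left(b - 391\right) = \left(-1755 + 2592\right) \left(-1186 - 391\right) = 837 \left(-1577\right) = -1319949$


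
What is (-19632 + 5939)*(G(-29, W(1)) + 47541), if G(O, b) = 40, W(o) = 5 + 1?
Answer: -651526633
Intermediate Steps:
W(o) = 6
(-19632 + 5939)*(G(-29, W(1)) + 47541) = (-19632 + 5939)*(40 + 47541) = -13693*47581 = -651526633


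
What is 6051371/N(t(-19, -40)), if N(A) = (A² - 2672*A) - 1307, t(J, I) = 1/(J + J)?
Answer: -8738179724/1785771 ≈ -4893.2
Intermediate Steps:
t(J, I) = 1/(2*J)
N(A) = -1307 + A² - 2672*A
6051371/N(t(-19, -40)) = 6051371/(-1307 + ((½)/(-19))² - 1336/(-19)) = 6051371/(-1307 + ((½)*(-1/19))² - 1336*(-1)/19) = 6051371/(-1307 + (-1/38)² - 2672*(-1/38)) = 6051371/(-1307 + 1/1444 + 1336/19) = 6051371/(-1785771/1444) = 6051371*(-1444/1785771) = -8738179724/1785771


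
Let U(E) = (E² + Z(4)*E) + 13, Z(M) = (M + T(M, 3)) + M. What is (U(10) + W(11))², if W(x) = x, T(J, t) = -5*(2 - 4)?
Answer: 92416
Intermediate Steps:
T(J, t) = 10 (T(J, t) = -5*(-2) = 10)
Z(M) = 10 + 2*M (Z(M) = (M + 10) + M = (10 + M) + M = 10 + 2*M)
U(E) = 13 + E² + 18*E (U(E) = (E² + (10 + 2*4)*E) + 13 = (E² + (10 + 8)*E) + 13 = (E² + 18*E) + 13 = 13 + E² + 18*E)
(U(10) + W(11))² = ((13 + 10² + 18*10) + 11)² = ((13 + 100 + 180) + 11)² = (293 + 11)² = 304² = 92416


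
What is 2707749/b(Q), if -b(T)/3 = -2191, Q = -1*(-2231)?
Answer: 902583/2191 ≈ 411.95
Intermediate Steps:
Q = 2231
b(T) = 6573 (b(T) = -3*(-2191) = 6573)
2707749/b(Q) = 2707749/6573 = 2707749*(1/6573) = 902583/2191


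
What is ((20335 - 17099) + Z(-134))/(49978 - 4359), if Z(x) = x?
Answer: 3102/45619 ≈ 0.067998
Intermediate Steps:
((20335 - 17099) + Z(-134))/(49978 - 4359) = ((20335 - 17099) - 134)/(49978 - 4359) = (3236 - 134)/45619 = 3102*(1/45619) = 3102/45619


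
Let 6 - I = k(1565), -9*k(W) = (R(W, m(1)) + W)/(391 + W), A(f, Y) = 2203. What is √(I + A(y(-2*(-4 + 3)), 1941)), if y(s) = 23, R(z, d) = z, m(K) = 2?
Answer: √19017388974/2934 ≈ 47.002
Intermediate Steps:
k(W) = -2*W/(9*(391 + W)) (k(W) = -(W + W)/(9*(391 + W)) = -2*W/(9*(391 + W)))
I = 54377/8802 (I = 6 - (-2)*1565/(3519 + 9*1565) = 6 - (-2)*1565/(3519 + 14085) = 6 - (-2)*1565/17604 = 6 - 1*(-1565/8802) = 6 + 1565/8802 = 54377/8802 ≈ 6.1778)
√(I + A(y(-2*(-4 + 3)), 1941)) = √(54377/8802 + 2203) = √(19445183/8802) = √19017388974/2934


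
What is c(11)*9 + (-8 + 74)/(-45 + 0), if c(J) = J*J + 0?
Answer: 16313/15 ≈ 1087.5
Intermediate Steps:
c(J) = J² (c(J) = J² + 0 = J²)
c(11)*9 + (-8 + 74)/(-45 + 0) = 11²*9 + (-8 + 74)/(-45 + 0) = 121*9 + 66/(-45) = 1089 + 66*(-1/45) = 1089 - 22/15 = 16313/15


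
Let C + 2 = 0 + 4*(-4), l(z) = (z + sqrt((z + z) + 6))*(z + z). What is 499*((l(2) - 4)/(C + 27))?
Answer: 1996/9 + 1996*sqrt(10)/9 ≈ 923.10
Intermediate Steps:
l(z) = 2*z*(z + sqrt(6 + 2*z)) (l(z) = (z + sqrt(2*z + 6))*(2*z) = (z + sqrt(6 + 2*z))*(2*z) = 2*z*(z + sqrt(6 + 2*z)))
C = -18 (C = -2 + (0 + 4*(-4)) = -2 + (0 - 16) = -2 - 16 = -18)
499*((l(2) - 4)/(C + 27)) = 499*((2*2*(2 + sqrt(6 + 2*2)) - 4)/(-18 + 27)) = 499*((2*2*(2 + sqrt(6 + 4)) - 4)/9) = 499*((2*2*(2 + sqrt(10)) - 4)*(1/9)) = 499*(((8 + 4*sqrt(10)) - 4)*(1/9)) = 499*((4 + 4*sqrt(10))*(1/9)) = 499*(4/9 + 4*sqrt(10)/9) = 1996/9 + 1996*sqrt(10)/9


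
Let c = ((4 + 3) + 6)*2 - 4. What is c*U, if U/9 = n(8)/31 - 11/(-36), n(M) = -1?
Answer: 3355/62 ≈ 54.113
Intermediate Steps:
c = 22 (c = (7 + 6)*2 - 4 = 13*2 - 4 = 26 - 4 = 22)
U = 305/124 (U = 9*(-1/31 - 11/(-36)) = 9*(-1*1/31 - 11*(-1/36)) = 9*(-1/31 + 11/36) = 9*(305/1116) = 305/124 ≈ 2.4597)
c*U = 22*(305/124) = 3355/62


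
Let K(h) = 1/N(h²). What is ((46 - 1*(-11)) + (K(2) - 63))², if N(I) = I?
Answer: 529/16 ≈ 33.063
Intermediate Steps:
K(h) = h⁻² (K(h) = 1/(h²) = h⁻²)
((46 - 1*(-11)) + (K(2) - 63))² = ((46 - 1*(-11)) + (2⁻² - 63))² = ((46 + 11) + (¼ - 63))² = (57 - 251/4)² = (-23/4)² = 529/16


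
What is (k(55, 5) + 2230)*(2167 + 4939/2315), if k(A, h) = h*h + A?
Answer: 2319953328/463 ≈ 5.0107e+6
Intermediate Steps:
k(A, h) = A + h² (k(A, h) = h² + A = A + h²)
(k(55, 5) + 2230)*(2167 + 4939/2315) = ((55 + 5²) + 2230)*(2167 + 4939/2315) = ((55 + 25) + 2230)*(2167 + 4939*(1/2315)) = (80 + 2230)*(2167 + 4939/2315) = 2310*(5021544/2315) = 2319953328/463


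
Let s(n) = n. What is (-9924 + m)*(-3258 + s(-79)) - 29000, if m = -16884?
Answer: 89429296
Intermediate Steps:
(-9924 + m)*(-3258 + s(-79)) - 29000 = (-9924 - 16884)*(-3258 - 79) - 29000 = -26808*(-3337) - 29000 = 89458296 - 29000 = 89429296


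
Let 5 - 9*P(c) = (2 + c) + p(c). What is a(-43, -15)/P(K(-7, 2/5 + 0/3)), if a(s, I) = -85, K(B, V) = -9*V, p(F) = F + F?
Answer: -1275/23 ≈ -55.435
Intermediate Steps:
p(F) = 2*F
P(c) = ⅓ - c/3 (P(c) = 5/9 - ((2 + c) + 2*c)/9 = 5/9 - (2 + 3*c)/9 = 5/9 + (-2/9 - c/3) = ⅓ - c/3)
a(-43, -15)/P(K(-7, 2/5 + 0/3)) = -85/(⅓ - (-3)*(2/5 + 0/3)) = -85/(⅓ - (-3)*(2*(⅕) + 0*(⅓))) = -85/(⅓ - (-3)*(⅖ + 0)) = -85/(⅓ - (-3)*2/5) = -85/(⅓ - ⅓*(-18/5)) = -85/(⅓ + 6/5) = -85/23/15 = -85*15/23 = -1275/23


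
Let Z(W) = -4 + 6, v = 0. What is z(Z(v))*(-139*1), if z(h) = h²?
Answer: -556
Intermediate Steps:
Z(W) = 2
z(Z(v))*(-139*1) = 2²*(-139*1) = 4*(-139) = -556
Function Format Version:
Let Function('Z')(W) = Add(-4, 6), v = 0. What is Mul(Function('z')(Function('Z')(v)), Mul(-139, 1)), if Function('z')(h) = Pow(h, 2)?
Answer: -556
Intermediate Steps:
Function('Z')(W) = 2
Mul(Function('z')(Function('Z')(v)), Mul(-139, 1)) = Mul(Pow(2, 2), Mul(-139, 1)) = Mul(4, -139) = -556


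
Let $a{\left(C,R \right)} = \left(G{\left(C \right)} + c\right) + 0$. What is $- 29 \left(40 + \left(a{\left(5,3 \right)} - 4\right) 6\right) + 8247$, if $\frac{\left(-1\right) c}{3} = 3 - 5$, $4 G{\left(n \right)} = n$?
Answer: $\frac{13043}{2} \approx 6521.5$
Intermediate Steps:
$G{\left(n \right)} = \frac{n}{4}$
$c = 6$ ($c = - 3 \left(3 - 5\right) = \left(-3\right) \left(-2\right) = 6$)
$a{\left(C,R \right)} = 6 + \frac{C}{4}$ ($a{\left(C,R \right)} = \left(\frac{C}{4} + 6\right) + 0 = \left(6 + \frac{C}{4}\right) + 0 = 6 + \frac{C}{4}$)
$- 29 \left(40 + \left(a{\left(5,3 \right)} - 4\right) 6\right) + 8247 = - 29 \left(40 + \left(\left(6 + \frac{1}{4} \cdot 5\right) - 4\right) 6\right) + 8247 = - 29 \left(40 + \left(\left(6 + \frac{5}{4}\right) - 4\right) 6\right) + 8247 = - 29 \left(40 + \left(\frac{29}{4} - 4\right) 6\right) + 8247 = - 29 \left(40 + \frac{13}{4} \cdot 6\right) + 8247 = - 29 \left(40 + \frac{39}{2}\right) + 8247 = \left(-29\right) \frac{119}{2} + 8247 = - \frac{3451}{2} + 8247 = \frac{13043}{2}$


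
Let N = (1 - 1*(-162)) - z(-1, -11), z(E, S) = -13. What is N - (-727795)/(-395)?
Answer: -131655/79 ≈ -1666.5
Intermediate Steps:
N = 176 (N = (1 - 1*(-162)) - 1*(-13) = (1 + 162) + 13 = 163 + 13 = 176)
N - (-727795)/(-395) = 176 - (-727795)/(-395) = 176 - (-727795)*(-1)/395 = 176 - 893*163/79 = 176 - 145559/79 = -131655/79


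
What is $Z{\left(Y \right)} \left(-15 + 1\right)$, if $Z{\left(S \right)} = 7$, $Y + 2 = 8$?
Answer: $-98$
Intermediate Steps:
$Y = 6$ ($Y = -2 + 8 = 6$)
$Z{\left(Y \right)} \left(-15 + 1\right) = 7 \left(-15 + 1\right) = 7 \left(-14\right) = -98$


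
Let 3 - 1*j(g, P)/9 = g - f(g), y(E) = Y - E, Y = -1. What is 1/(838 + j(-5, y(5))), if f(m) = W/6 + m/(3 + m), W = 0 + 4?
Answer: 2/1877 ≈ 0.0010655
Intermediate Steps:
W = 4
y(E) = -1 - E
f(m) = ⅔ + m/(3 + m) (f(m) = 4/6 + m/(3 + m) = 4*(⅙) + m/(3 + m) = ⅔ + m/(3 + m))
j(g, P) = 27 - 9*g + 3*(6 + 5*g)/(3 + g) (j(g, P) = 27 - 9*(g - (6 + 5*g)/(3*(3 + g))) = 27 + (-9*g + 3*(6 + 5*g)/(3 + g)) = 27 - 9*g + 3*(6 + 5*g)/(3 + g))
1/(838 + j(-5, y(5))) = 1/(838 + 3*(33 - 3*(-5)² + 5*(-5))/(3 - 5)) = 1/(838 + 3*(33 - 3*25 - 25)/(-2)) = 1/(838 + 3*(-½)*(33 - 75 - 25)) = 1/(838 + 3*(-½)*(-67)) = 1/(838 + 201/2) = 1/(1877/2) = 2/1877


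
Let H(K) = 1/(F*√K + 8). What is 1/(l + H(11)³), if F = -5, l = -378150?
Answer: -3552315014762/1343307925521653099 + 2335*√11/1343307925521653099 ≈ -2.6445e-6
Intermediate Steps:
H(K) = 1/(8 - 5*√K) (H(K) = 1/(-5*√K + 8) = 1/(8 - 5*√K))
1/(l + H(11)³) = 1/(-378150 + (-1/(-8 + 5*√11))³) = 1/(-378150 - 1/(-8 + 5*√11)³)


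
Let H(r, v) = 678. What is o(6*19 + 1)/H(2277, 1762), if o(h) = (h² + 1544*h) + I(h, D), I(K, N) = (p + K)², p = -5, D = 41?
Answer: 202885/678 ≈ 299.24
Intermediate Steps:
I(K, N) = (-5 + K)²
o(h) = h² + (-5 + h)² + 1544*h (o(h) = (h² + 1544*h) + (-5 + h)² = h² + (-5 + h)² + 1544*h)
o(6*19 + 1)/H(2277, 1762) = (25 + 2*(6*19 + 1)² + 1534*(6*19 + 1))/678 = (25 + 2*(114 + 1)² + 1534*(114 + 1))*(1/678) = (25 + 2*115² + 1534*115)*(1/678) = (25 + 2*13225 + 176410)*(1/678) = (25 + 26450 + 176410)*(1/678) = 202885*(1/678) = 202885/678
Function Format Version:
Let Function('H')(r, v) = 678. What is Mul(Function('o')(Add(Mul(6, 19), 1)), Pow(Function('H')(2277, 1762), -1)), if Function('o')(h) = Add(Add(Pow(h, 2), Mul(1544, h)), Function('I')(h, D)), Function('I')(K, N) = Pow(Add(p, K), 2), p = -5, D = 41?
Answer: Rational(202885, 678) ≈ 299.24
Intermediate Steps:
Function('I')(K, N) = Pow(Add(-5, K), 2)
Function('o')(h) = Add(Pow(h, 2), Pow(Add(-5, h), 2), Mul(1544, h)) (Function('o')(h) = Add(Add(Pow(h, 2), Mul(1544, h)), Pow(Add(-5, h), 2)) = Add(Pow(h, 2), Pow(Add(-5, h), 2), Mul(1544, h)))
Mul(Function('o')(Add(Mul(6, 19), 1)), Pow(Function('H')(2277, 1762), -1)) = Mul(Add(25, Mul(2, Pow(Add(Mul(6, 19), 1), 2)), Mul(1534, Add(Mul(6, 19), 1))), Pow(678, -1)) = Mul(Add(25, Mul(2, Pow(Add(114, 1), 2)), Mul(1534, Add(114, 1))), Rational(1, 678)) = Mul(Add(25, Mul(2, Pow(115, 2)), Mul(1534, 115)), Rational(1, 678)) = Mul(Add(25, Mul(2, 13225), 176410), Rational(1, 678)) = Mul(Add(25, 26450, 176410), Rational(1, 678)) = Mul(202885, Rational(1, 678)) = Rational(202885, 678)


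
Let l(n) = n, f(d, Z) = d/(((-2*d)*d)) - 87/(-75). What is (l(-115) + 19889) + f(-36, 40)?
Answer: 35595313/1800 ≈ 19775.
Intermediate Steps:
f(d, Z) = 29/25 - 1/(2*d) (f(d, Z) = d/((-2*d**2)) - 87*(-1/75) = d*(-1/(2*d**2)) + 29/25 = -1/(2*d) + 29/25 = 29/25 - 1/(2*d))
(l(-115) + 19889) + f(-36, 40) = (-115 + 19889) + (1/50)*(-25 + 58*(-36))/(-36) = 19774 + (1/50)*(-1/36)*(-25 - 2088) = 19774 + (1/50)*(-1/36)*(-2113) = 19774 + 2113/1800 = 35595313/1800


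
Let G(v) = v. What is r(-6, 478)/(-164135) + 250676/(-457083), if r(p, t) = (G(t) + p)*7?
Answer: -42654907492/75023318205 ≈ -0.56855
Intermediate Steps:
r(p, t) = 7*p + 7*t (r(p, t) = (t + p)*7 = (p + t)*7 = 7*p + 7*t)
r(-6, 478)/(-164135) + 250676/(-457083) = (7*(-6) + 7*478)/(-164135) + 250676/(-457083) = (-42 + 3346)*(-1/164135) + 250676*(-1/457083) = 3304*(-1/164135) - 250676/457083 = -3304/164135 - 250676/457083 = -42654907492/75023318205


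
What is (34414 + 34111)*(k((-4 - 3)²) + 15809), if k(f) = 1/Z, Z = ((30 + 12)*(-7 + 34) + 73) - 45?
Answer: 1258808292975/1162 ≈ 1.0833e+9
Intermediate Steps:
Z = 1162 (Z = (42*27 + 73) - 45 = (1134 + 73) - 45 = 1207 - 45 = 1162)
k(f) = 1/1162
(34414 + 34111)*(k((-4 - 3)²) + 15809) = (34414 + 34111)*(1/1162 + 15809) = 68525*(18370059/1162) = 1258808292975/1162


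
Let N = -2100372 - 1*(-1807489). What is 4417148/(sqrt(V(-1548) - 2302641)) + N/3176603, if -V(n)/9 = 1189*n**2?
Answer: -292883/3176603 - 4417148*I*sqrt(2849461305)/8548383915 ≈ -0.0922 - 27.583*I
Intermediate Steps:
N = -292883 (N = -2100372 + 1807489 = -292883)
V(n) = -10701*n**2
4417148/(sqrt(V(-1548) - 2302641)) + N/3176603 = 4417148/(sqrt(-10701*(-1548)**2 - 2302641)) - 292883/3176603 = 4417148/(sqrt(-10701*2396304 - 2302641)) - 292883*1/3176603 = 4417148/(sqrt(-25642849104 - 2302641)) - 292883/3176603 = 4417148/(sqrt(-25645151745)) - 292883/3176603 = 4417148/((3*I*sqrt(2849461305))) - 292883/3176603 = 4417148*(-I*sqrt(2849461305)/8548383915) - 292883/3176603 = -4417148*I*sqrt(2849461305)/8548383915 - 292883/3176603 = -292883/3176603 - 4417148*I*sqrt(2849461305)/8548383915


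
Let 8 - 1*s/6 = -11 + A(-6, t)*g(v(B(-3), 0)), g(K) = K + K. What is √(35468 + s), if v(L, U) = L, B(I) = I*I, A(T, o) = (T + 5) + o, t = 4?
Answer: 17*√122 ≈ 187.77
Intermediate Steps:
A(T, o) = 5 + T + o (A(T, o) = (5 + T) + o = 5 + T + o)
B(I) = I²
g(K) = 2*K
s = -210 (s = 48 - 6*(-11 + (5 - 6 + 4)*(2*(-3)²)) = 48 - 6*(-11 + 3*(2*9)) = 48 - 6*(-11 + 3*18) = 48 - 6*(-11 + 54) = 48 - 6*43 = 48 - 258 = -210)
√(35468 + s) = √(35468 - 210) = √35258 = 17*√122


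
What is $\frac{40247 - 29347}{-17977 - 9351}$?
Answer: $- \frac{2725}{6832} \approx -0.39886$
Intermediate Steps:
$\frac{40247 - 29347}{-17977 - 9351} = \frac{10900}{-27328} = 10900 \left(- \frac{1}{27328}\right) = - \frac{2725}{6832}$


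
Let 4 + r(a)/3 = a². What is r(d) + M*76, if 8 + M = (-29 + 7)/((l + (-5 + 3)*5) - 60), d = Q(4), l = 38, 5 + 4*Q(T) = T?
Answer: -9081/16 ≈ -567.56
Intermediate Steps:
Q(T) = -5/4 + T/4
d = -¼ (d = -5/4 + (¼)*4 = -5/4 + 1 = -¼ ≈ -0.25000)
M = -117/16 (M = -8 + (-29 + 7)/((38 + (-5 + 3)*5) - 60) = -8 - 22/((38 - 2*5) - 60) = -8 - 22/((38 - 10) - 60) = -8 - 22/(28 - 60) = -8 - 22/(-32) = -8 - 22*(-1/32) = -8 + 11/16 = -117/16 ≈ -7.3125)
r(a) = -12 + 3*a²
r(d) + M*76 = (-12 + 3*(-¼)²) - 117/16*76 = (-12 + 3*(1/16)) - 2223/4 = (-12 + 3/16) - 2223/4 = -189/16 - 2223/4 = -9081/16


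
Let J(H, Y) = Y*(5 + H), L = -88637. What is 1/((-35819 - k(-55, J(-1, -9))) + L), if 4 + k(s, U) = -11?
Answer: -1/124441 ≈ -8.0359e-6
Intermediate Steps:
k(s, U) = -15 (k(s, U) = -4 - 11 = -15)
1/((-35819 - k(-55, J(-1, -9))) + L) = 1/((-35819 - 1*(-15)) - 88637) = 1/((-35819 + 15) - 88637) = 1/(-35804 - 88637) = 1/(-124441) = -1/124441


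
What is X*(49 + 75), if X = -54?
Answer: -6696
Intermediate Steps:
X*(49 + 75) = -54*(49 + 75) = -54*124 = -6696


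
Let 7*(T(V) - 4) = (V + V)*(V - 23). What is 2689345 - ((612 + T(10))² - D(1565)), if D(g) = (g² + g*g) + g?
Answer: 355459936/49 ≈ 7.2543e+6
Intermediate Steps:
T(V) = 4 + 2*V*(-23 + V)/7 (T(V) = 4 + ((V + V)*(V - 23))/7 = 4 + ((2*V)*(-23 + V))/7 = 4 + (2*V*(-23 + V))/7 = 4 + 2*V*(-23 + V)/7)
D(g) = g + 2*g² (D(g) = (g² + g²) + g = 2*g² + g = g + 2*g²)
2689345 - ((612 + T(10))² - D(1565)) = 2689345 - ((612 + (4 - 46/7*10 + (2/7)*10²))² - 1565*(1 + 2*1565)) = 2689345 - ((612 + (4 - 460/7 + (2/7)*100))² - 1565*(1 + 3130)) = 2689345 - ((612 + (4 - 460/7 + 200/7))² - 1565*3131) = 2689345 - ((612 - 232/7)² - 1*4900015) = 2689345 - ((4052/7)² - 4900015) = 2689345 - (16418704/49 - 4900015) = 2689345 - 1*(-223682031/49) = 2689345 + 223682031/49 = 355459936/49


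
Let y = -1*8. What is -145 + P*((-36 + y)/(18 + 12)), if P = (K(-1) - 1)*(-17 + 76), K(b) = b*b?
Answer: -145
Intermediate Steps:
y = -8
K(b) = b²
P = 0 (P = ((-1)² - 1)*(-17 + 76) = (1 - 1)*59 = 0*59 = 0)
-145 + P*((-36 + y)/(18 + 12)) = -145 + 0*((-36 - 8)/(18 + 12)) = -145 + 0*(-44/30) = -145 + 0*(-44*1/30) = -145 + 0*(-22/15) = -145 + 0 = -145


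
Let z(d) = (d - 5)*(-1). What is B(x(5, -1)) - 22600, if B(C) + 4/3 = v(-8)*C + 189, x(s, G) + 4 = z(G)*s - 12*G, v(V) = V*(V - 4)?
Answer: -56293/3 ≈ -18764.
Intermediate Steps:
z(d) = 5 - d (z(d) = (-5 + d)*(-1) = 5 - d)
v(V) = V*(-4 + V)
x(s, G) = -4 - 12*G + s*(5 - G) (x(s, G) = -4 + ((5 - G)*s - 12*G) = -4 + (s*(5 - G) - 12*G) = -4 + (-12*G + s*(5 - G)) = -4 - 12*G + s*(5 - G))
B(C) = 563/3 + 96*C (B(C) = -4/3 + ((-8*(-4 - 8))*C + 189) = -4/3 + ((-8*(-12))*C + 189) = -4/3 + (96*C + 189) = -4/3 + (189 + 96*C) = 563/3 + 96*C)
B(x(5, -1)) - 22600 = (563/3 + 96*(-4 - 12*(-1) - 1*5*(-5 - 1))) - 22600 = (563/3 + 96*(-4 + 12 - 1*5*(-6))) - 22600 = (563/3 + 96*(-4 + 12 + 30)) - 22600 = (563/3 + 96*38) - 22600 = (563/3 + 3648) - 22600 = 11507/3 - 22600 = -56293/3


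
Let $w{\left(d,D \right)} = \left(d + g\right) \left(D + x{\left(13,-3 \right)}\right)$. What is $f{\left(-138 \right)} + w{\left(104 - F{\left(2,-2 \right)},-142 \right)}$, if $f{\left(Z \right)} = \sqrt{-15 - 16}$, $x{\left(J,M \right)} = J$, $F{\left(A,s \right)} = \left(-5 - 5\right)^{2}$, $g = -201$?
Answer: $25413 + i \sqrt{31} \approx 25413.0 + 5.5678 i$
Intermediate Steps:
$F{\left(A,s \right)} = 100$ ($F{\left(A,s \right)} = \left(-10\right)^{2} = 100$)
$w{\left(d,D \right)} = \left(-201 + d\right) \left(13 + D\right)$ ($w{\left(d,D \right)} = \left(d - 201\right) \left(D + 13\right) = \left(-201 + d\right) \left(13 + D\right)$)
$f{\left(Z \right)} = i \sqrt{31}$ ($f{\left(Z \right)} = \sqrt{-31} = i \sqrt{31}$)
$f{\left(-138 \right)} + w{\left(104 - F{\left(2,-2 \right)},-142 \right)} = i \sqrt{31} - \left(-25929 + 129 \left(104 - 100\right)\right) = i \sqrt{31} + \left(-2613 + 28542 + 13 \left(104 - 100\right) - 142 \left(104 - 100\right)\right) = i \sqrt{31} + \left(-2613 + 28542 + 13 \cdot 4 - 568\right) = i \sqrt{31} + \left(-2613 + 28542 + 52 - 568\right) = i \sqrt{31} + 25413 = 25413 + i \sqrt{31}$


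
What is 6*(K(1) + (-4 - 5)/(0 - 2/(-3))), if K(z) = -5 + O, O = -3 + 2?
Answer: -117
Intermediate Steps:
O = -1
K(z) = -6 (K(z) = -5 - 1 = -6)
6*(K(1) + (-4 - 5)/(0 - 2/(-3))) = 6*(-6 + (-4 - 5)/(0 - 2/(-3))) = 6*(-6 - 9/(0 - 2*(-⅓))) = 6*(-6 - 9/(0 + ⅔)) = 6*(-6 - 9/⅔) = 6*(-6 - 9*3/2) = 6*(-6 - 27/2) = 6*(-39/2) = -117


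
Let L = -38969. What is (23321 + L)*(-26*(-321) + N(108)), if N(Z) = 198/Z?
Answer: -130626896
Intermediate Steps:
(23321 + L)*(-26*(-321) + N(108)) = (23321 - 38969)*(-26*(-321) + 198/108) = -15648*(8346 + 198*(1/108)) = -15648*(8346 + 11/6) = -15648*50087/6 = -130626896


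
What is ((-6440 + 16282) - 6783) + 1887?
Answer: 4946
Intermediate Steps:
((-6440 + 16282) - 6783) + 1887 = (9842 - 6783) + 1887 = 3059 + 1887 = 4946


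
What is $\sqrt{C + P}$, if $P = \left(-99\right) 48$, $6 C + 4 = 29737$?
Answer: $\frac{\sqrt{814}}{2} \approx 14.265$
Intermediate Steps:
$C = \frac{9911}{2}$ ($C = - \frac{2}{3} + \frac{1}{6} \cdot 29737 = - \frac{2}{3} + \frac{29737}{6} = \frac{9911}{2} \approx 4955.5$)
$P = -4752$
$\sqrt{C + P} = \sqrt{\frac{9911}{2} - 4752} = \sqrt{\frac{407}{2}} = \frac{\sqrt{814}}{2}$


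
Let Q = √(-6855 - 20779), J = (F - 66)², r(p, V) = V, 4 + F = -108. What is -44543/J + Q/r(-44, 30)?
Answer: -44543/31684 + I*√27634/30 ≈ -1.4059 + 5.5412*I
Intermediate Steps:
F = -112 (F = -4 - 108 = -112)
J = 31684 (J = (-112 - 66)² = (-178)² = 31684)
Q = I*√27634 (Q = √(-27634) = I*√27634 ≈ 166.23*I)
-44543/J + Q/r(-44, 30) = -44543/31684 + (I*√27634)/30 = -44543*1/31684 + (I*√27634)*(1/30) = -44543/31684 + I*√27634/30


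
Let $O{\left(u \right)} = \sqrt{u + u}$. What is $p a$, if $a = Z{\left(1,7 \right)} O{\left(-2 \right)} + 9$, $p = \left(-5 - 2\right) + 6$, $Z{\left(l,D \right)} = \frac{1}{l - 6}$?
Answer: $-9 + \frac{2 i}{5} \approx -9.0 + 0.4 i$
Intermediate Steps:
$O{\left(u \right)} = \sqrt{2} \sqrt{u}$ ($O{\left(u \right)} = \sqrt{2 u} = \sqrt{2} \sqrt{u}$)
$Z{\left(l,D \right)} = \frac{1}{-6 + l}$
$p = -1$ ($p = -7 + 6 = -1$)
$a = 9 - \frac{2 i}{5}$ ($a = \frac{\sqrt{2} \sqrt{-2}}{-6 + 1} + 9 = \frac{\sqrt{2} i \sqrt{2}}{-5} + 9 = - \frac{2 i}{5} + 9 = 9 - \frac{2 i}{5} \approx 9.0 - 0.4 i$)
$p a = - (9 - \frac{2 i}{5}) = -9 + \frac{2 i}{5}$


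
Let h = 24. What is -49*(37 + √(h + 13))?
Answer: -1813 - 49*√37 ≈ -2111.1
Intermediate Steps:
-49*(37 + √(h + 13)) = -49*(37 + √(24 + 13)) = -49*(37 + √37) = -1813 - 49*√37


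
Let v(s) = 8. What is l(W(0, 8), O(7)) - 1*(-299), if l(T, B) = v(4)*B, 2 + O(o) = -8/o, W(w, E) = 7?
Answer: 1917/7 ≈ 273.86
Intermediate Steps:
O(o) = -2 - 8/o
l(T, B) = 8*B
l(W(0, 8), O(7)) - 1*(-299) = 8*(-2 - 8/7) - 1*(-299) = 8*(-2 - 8*⅐) + 299 = 8*(-2 - 8/7) + 299 = 8*(-22/7) + 299 = -176/7 + 299 = 1917/7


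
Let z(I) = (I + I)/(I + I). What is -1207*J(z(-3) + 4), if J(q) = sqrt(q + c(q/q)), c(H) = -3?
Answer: -1207*sqrt(2) ≈ -1707.0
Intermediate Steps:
z(I) = 1 (z(I) = (2*I)/((2*I)) = (2*I)*(1/(2*I)) = 1)
J(q) = sqrt(-3 + q) (J(q) = sqrt(q - 3) = sqrt(-3 + q))
-1207*J(z(-3) + 4) = -1207*sqrt(-3 + (1 + 4)) = -1207*sqrt(-3 + 5) = -1207*sqrt(2)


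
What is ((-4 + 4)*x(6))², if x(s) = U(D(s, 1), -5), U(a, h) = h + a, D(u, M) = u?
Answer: 0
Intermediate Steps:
U(a, h) = a + h
x(s) = -5 + s (x(s) = s - 5 = -5 + s)
((-4 + 4)*x(6))² = ((-4 + 4)*(-5 + 6))² = (0*1)² = 0² = 0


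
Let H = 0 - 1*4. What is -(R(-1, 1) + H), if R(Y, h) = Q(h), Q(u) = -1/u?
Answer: 5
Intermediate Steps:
R(Y, h) = -1/h
H = -4 (H = 0 - 4 = -4)
-(R(-1, 1) + H) = -(-1/1 - 4) = -(-1*1 - 4) = -(-1 - 4) = -1*(-5) = 5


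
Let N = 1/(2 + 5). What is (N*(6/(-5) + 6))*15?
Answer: 72/7 ≈ 10.286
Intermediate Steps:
N = ⅐ (N = 1/7 = ⅐ ≈ 0.14286)
(N*(6/(-5) + 6))*15 = ((6/(-5) + 6)/7)*15 = ((6*(-⅕) + 6)/7)*15 = ((-6/5 + 6)/7)*15 = ((⅐)*(24/5))*15 = (24/35)*15 = 72/7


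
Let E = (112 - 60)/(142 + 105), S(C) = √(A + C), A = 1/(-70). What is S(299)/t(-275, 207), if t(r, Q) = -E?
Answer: -19*√1465030/280 ≈ -82.133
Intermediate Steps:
A = -1/70 ≈ -0.014286
S(C) = √(-1/70 + C)
E = 4/19 (E = 52/247 = 52*(1/247) = 4/19 ≈ 0.21053)
t(r, Q) = -4/19 (t(r, Q) = -1*4/19 = -4/19)
S(299)/t(-275, 207) = (√(-70 + 4900*299)/70)/(-4/19) = (√(-70 + 1465100)/70)*(-19/4) = (√1465030/70)*(-19/4) = -19*√1465030/280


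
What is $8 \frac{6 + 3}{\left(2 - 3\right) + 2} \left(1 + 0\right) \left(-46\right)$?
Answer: $-3312$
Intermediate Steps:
$8 \frac{6 + 3}{\left(2 - 3\right) + 2} \left(1 + 0\right) \left(-46\right) = 8 \frac{9}{-1 + 2} \cdot 1 \left(-46\right) = 8 \cdot \frac{9}{1} \cdot 1 \left(-46\right) = 8 \cdot 9 \cdot 1 \cdot 1 \left(-46\right) = 8 \cdot 9 \cdot 1 \left(-46\right) = 8 \cdot 9 \left(-46\right) = 72 \left(-46\right) = -3312$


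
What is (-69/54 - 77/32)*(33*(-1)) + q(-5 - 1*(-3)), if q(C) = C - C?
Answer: 11671/96 ≈ 121.57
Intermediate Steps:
q(C) = 0
(-69/54 - 77/32)*(33*(-1)) + q(-5 - 1*(-3)) = (-69/54 - 77/32)*(33*(-1)) + 0 = (-69*1/54 - 77*1/32)*(-33) + 0 = (-23/18 - 77/32)*(-33) + 0 = -1061/288*(-33) + 0 = 11671/96 + 0 = 11671/96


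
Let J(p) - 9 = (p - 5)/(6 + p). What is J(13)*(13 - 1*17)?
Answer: -716/19 ≈ -37.684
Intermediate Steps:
J(p) = 9 + (-5 + p)/(6 + p) (J(p) = 9 + (p - 5)/(6 + p) = 9 + (-5 + p)/(6 + p))
J(13)*(13 - 1*17) = ((49 + 10*13)/(6 + 13))*(13 - 1*17) = ((49 + 130)/19)*(13 - 17) = ((1/19)*179)*(-4) = (179/19)*(-4) = -716/19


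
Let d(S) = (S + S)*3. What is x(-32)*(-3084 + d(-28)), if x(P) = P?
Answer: 104064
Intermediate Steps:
d(S) = 6*S (d(S) = (2*S)*3 = 6*S)
x(-32)*(-3084 + d(-28)) = -32*(-3084 + 6*(-28)) = -32*(-3084 - 168) = -32*(-3252) = 104064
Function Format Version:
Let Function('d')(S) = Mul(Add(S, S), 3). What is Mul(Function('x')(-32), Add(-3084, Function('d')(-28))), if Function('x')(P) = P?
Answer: 104064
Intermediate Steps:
Function('d')(S) = Mul(6, S) (Function('d')(S) = Mul(Mul(2, S), 3) = Mul(6, S))
Mul(Function('x')(-32), Add(-3084, Function('d')(-28))) = Mul(-32, Add(-3084, Mul(6, -28))) = Mul(-32, Add(-3084, -168)) = Mul(-32, -3252) = 104064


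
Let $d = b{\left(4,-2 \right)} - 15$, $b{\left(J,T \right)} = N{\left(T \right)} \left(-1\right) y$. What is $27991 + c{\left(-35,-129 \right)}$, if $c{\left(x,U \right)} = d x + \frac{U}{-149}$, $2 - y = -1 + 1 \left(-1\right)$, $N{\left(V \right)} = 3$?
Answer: $\frac{4311593}{149} \approx 28937.0$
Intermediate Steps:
$y = 4$ ($y = 2 - \left(-1 + 1 \left(-1\right)\right) = 2 - \left(-1 - 1\right) = 2 - -2 = 2 + 2 = 4$)
$b{\left(J,T \right)} = -12$ ($b{\left(J,T \right)} = 3 \left(-1\right) 4 = \left(-3\right) 4 = -12$)
$d = -27$ ($d = -12 - 15 = -27$)
$c{\left(x,U \right)} = - 27 x - \frac{U}{149}$ ($c{\left(x,U \right)} = - 27 x + \frac{U}{-149} = - 27 x + U \left(- \frac{1}{149}\right) = - 27 x - \frac{U}{149}$)
$27991 + c{\left(-35,-129 \right)} = 27991 - - \frac{140934}{149} = 27991 + \left(945 + \frac{129}{149}\right) = 27991 + \frac{140934}{149} = \frac{4311593}{149}$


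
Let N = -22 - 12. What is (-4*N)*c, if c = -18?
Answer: -2448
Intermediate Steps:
N = -34
(-4*N)*c = -4*(-34)*(-18) = 136*(-18) = -2448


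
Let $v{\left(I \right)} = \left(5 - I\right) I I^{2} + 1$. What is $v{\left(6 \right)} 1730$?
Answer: $-371950$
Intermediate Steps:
$v{\left(I \right)} = 1 + I^{3} \left(5 - I\right)$ ($v{\left(I \right)} = \left(5 - I\right) I^{3} + 1 = I^{3} \left(5 - I\right) + 1 = 1 + I^{3} \left(5 - I\right)$)
$v{\left(6 \right)} 1730 = \left(1 - 6^{4} + 5 \cdot 6^{3}\right) 1730 = \left(1 - 1296 + 5 \cdot 216\right) 1730 = \left(1 - 1296 + 1080\right) 1730 = \left(-215\right) 1730 = -371950$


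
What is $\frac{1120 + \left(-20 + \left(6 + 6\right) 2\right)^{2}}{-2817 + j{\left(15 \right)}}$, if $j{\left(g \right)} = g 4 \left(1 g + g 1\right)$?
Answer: $- \frac{1136}{1017} \approx -1.117$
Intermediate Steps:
$j{\left(g \right)} = 8 g^{2}$ ($j{\left(g \right)} = 4 g \left(g + g\right) = 4 g 2 g = 8 g^{2}$)
$\frac{1120 + \left(-20 + \left(6 + 6\right) 2\right)^{2}}{-2817 + j{\left(15 \right)}} = \frac{1120 + \left(-20 + \left(6 + 6\right) 2\right)^{2}}{-2817 + 8 \cdot 15^{2}} = \frac{1120 + \left(-20 + 12 \cdot 2\right)^{2}}{-2817 + 8 \cdot 225} = \frac{1120 + \left(-20 + 24\right)^{2}}{-2817 + 1800} = \frac{1120 + 4^{2}}{-1017} = \left(1120 + 16\right) \left(- \frac{1}{1017}\right) = 1136 \left(- \frac{1}{1017}\right) = - \frac{1136}{1017}$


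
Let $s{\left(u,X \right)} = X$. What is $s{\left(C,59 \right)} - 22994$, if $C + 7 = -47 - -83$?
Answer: $-22935$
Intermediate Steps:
$C = 29$ ($C = -7 - -36 = -7 + \left(-47 + 83\right) = -7 + 36 = 29$)
$s{\left(C,59 \right)} - 22994 = 59 - 22994 = -22935$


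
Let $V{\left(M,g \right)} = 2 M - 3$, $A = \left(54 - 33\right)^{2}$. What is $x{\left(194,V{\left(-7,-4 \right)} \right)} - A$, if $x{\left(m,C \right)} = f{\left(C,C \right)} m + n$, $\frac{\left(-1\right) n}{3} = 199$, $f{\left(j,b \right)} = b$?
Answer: $-4336$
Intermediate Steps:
$n = -597$ ($n = \left(-3\right) 199 = -597$)
$A = 441$ ($A = 21^{2} = 441$)
$V{\left(M,g \right)} = -3 + 2 M$ ($V{\left(M,g \right)} = 2 M - 3 = -3 + 2 M$)
$x{\left(m,C \right)} = -597 + C m$ ($x{\left(m,C \right)} = C m - 597 = -597 + C m$)
$x{\left(194,V{\left(-7,-4 \right)} \right)} - A = \left(-597 + \left(-3 + 2 \left(-7\right)\right) 194\right) - 441 = \left(-597 + \left(-3 - 14\right) 194\right) - 441 = \left(-597 - 3298\right) - 441 = -3895 - 441 = -4336$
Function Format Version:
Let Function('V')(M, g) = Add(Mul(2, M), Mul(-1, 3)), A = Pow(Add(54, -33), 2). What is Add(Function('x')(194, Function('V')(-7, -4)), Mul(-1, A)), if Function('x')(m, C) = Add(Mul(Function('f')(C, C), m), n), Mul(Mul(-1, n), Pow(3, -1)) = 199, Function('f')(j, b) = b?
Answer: -4336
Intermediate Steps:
n = -597 (n = Mul(-3, 199) = -597)
A = 441 (A = Pow(21, 2) = 441)
Function('V')(M, g) = Add(-3, Mul(2, M)) (Function('V')(M, g) = Add(Mul(2, M), -3) = Add(-3, Mul(2, M)))
Function('x')(m, C) = Add(-597, Mul(C, m)) (Function('x')(m, C) = Add(Mul(C, m), -597) = Add(-597, Mul(C, m)))
Add(Function('x')(194, Function('V')(-7, -4)), Mul(-1, A)) = Add(Add(-597, Mul(Add(-3, Mul(2, -7)), 194)), Mul(-1, 441)) = Add(Add(-597, Mul(Add(-3, -14), 194)), -441) = Add(Add(-597, Mul(-17, 194)), -441) = Add(Add(-597, -3298), -441) = Add(-3895, -441) = -4336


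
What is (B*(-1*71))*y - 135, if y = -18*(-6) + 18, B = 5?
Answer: -44865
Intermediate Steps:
y = 126 (y = 108 + 18 = 126)
(B*(-1*71))*y - 135 = (5*(-1*71))*126 - 135 = (5*(-71))*126 - 135 = -355*126 - 135 = -44730 - 135 = -44865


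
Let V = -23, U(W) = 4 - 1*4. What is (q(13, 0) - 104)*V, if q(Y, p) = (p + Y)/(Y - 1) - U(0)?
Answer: 28405/12 ≈ 2367.1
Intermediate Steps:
U(W) = 0 (U(W) = 4 - 4 = 0)
q(Y, p) = (Y + p)/(-1 + Y) (q(Y, p) = (p + Y)/(Y - 1) - 1*0 = (Y + p)/(-1 + Y) + 0 = (Y + p)/(-1 + Y))
(q(13, 0) - 104)*V = ((13 + 0)/(-1 + 13) - 104)*(-23) = (13/12 - 104)*(-23) = -1235/12*(-23) = 28405/12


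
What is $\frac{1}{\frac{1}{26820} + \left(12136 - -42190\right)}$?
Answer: $\frac{26820}{1457023321} \approx 1.8407 \cdot 10^{-5}$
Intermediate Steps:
$\frac{1}{\frac{1}{26820} + \left(12136 - -42190\right)} = \frac{1}{\frac{1}{26820} + \left(12136 + 42190\right)} = \frac{1}{\frac{1}{26820} + 54326} = \frac{1}{\frac{1457023321}{26820}} = \frac{26820}{1457023321}$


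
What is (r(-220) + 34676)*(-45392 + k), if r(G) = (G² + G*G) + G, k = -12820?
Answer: -7640674272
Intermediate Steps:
r(G) = G + 2*G² (r(G) = (G² + G²) + G = 2*G² + G = G + 2*G²)
(r(-220) + 34676)*(-45392 + k) = (-220*(1 + 2*(-220)) + 34676)*(-45392 - 12820) = (-220*(1 - 440) + 34676)*(-58212) = (-220*(-439) + 34676)*(-58212) = (96580 + 34676)*(-58212) = 131256*(-58212) = -7640674272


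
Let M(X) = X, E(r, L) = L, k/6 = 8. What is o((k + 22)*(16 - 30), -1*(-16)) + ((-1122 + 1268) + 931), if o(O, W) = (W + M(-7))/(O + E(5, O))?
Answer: 2110911/1960 ≈ 1077.0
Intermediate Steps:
k = 48 (k = 6*8 = 48)
o(O, W) = (-7 + W)/(2*O) (o(O, W) = (W - 7)/(O + O) = (-7 + W)/((2*O)) = (-7 + W)*(1/(2*O)) = (-7 + W)/(2*O))
o((k + 22)*(16 - 30), -1*(-16)) + ((-1122 + 1268) + 931) = (-7 - 1*(-16))/(2*(((48 + 22)*(16 - 30)))) + ((-1122 + 1268) + 931) = (-7 + 16)/(2*((70*(-14)))) + (146 + 931) = (½)*9/(-980) + 1077 = (½)*(-1/980)*9 + 1077 = -9/1960 + 1077 = 2110911/1960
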